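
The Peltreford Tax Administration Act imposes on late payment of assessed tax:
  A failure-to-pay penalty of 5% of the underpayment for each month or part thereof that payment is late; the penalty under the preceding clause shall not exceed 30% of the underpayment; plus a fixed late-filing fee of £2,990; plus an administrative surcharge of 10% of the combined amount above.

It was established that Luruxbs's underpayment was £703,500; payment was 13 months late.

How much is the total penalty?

Accrued rate: 5% × 13 = 65%, capped at 30% → 30%
Failure-to-pay penalty: 30% of £703,500 = £211,050
Penalty before surcharge: £211,050 + £2,990 = £214,040
Administrative surcharge: 10% of £214,040 = £21,404
Total penalty: £214,040 + £21,404 = £235,444

£235,444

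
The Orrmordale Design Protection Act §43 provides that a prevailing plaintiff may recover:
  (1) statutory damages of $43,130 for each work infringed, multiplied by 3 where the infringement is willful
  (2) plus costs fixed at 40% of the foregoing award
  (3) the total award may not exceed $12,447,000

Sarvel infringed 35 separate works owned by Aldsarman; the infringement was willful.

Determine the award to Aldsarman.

$6,340,110

Statutory damages: 35 × $43,130 = $1,509,550
Trebled: 3 × $1,509,550 = $4,528,650
Costs: 40% of $4,528,650 = $1,811,460
Award plus costs: $4,528,650 + $1,811,460 = $6,340,110
Cap at $12,447,000: $6,340,110 is within the cap, no reduction.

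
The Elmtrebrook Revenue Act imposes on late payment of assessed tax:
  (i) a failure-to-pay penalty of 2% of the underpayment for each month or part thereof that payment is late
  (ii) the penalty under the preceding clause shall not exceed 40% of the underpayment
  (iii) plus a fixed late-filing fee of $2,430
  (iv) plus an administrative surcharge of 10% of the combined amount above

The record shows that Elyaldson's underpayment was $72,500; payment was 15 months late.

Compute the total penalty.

Accrued rate: 2% × 15 = 30%, capped at 40% → 30%
Failure-to-pay penalty: 30% of $72,500 = $21,750
Penalty before surcharge: $21,750 + $2,430 = $24,180
Administrative surcharge: 10% of $24,180 = $2,418
Total penalty: $24,180 + $2,418 = $26,598

$26,598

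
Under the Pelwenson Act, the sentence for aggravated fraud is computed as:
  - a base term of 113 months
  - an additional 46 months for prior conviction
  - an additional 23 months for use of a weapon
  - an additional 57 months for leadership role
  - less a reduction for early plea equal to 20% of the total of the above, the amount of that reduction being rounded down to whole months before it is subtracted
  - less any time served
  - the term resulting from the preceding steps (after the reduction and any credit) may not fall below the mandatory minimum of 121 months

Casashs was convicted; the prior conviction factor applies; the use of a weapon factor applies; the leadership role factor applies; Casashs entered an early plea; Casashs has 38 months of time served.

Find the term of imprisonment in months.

154 months

Prior conviction enhancement: +46 months
Use of a weapon enhancement: +23 months
Leadership role enhancement: +57 months
Adjusted term: 113 months + 46 months + 23 months + 57 months = 239 months
Early plea reduction: 20% of 239 months = 47 months (rounded down)
After reduction: 239 − 47 = 192 months
Less time served: 192 months − 38 months = 154 months
Minimum 121 months: 154 months meets the minimum, no increase.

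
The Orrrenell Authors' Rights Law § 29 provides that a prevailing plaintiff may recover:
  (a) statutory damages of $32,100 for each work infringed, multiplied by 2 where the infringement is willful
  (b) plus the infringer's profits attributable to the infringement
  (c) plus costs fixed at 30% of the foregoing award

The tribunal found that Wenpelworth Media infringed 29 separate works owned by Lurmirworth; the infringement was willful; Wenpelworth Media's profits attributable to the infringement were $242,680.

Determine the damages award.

$2,735,824

Statutory damages: 29 × $32,100 = $930,900
Doubled: 2 × $930,900 = $1,861,800
Combined award: $1,861,800 + $242,680 = $2,104,480
Costs: 30% of $2,104,480 = $631,344
Award plus costs: $2,104,480 + $631,344 = $2,735,824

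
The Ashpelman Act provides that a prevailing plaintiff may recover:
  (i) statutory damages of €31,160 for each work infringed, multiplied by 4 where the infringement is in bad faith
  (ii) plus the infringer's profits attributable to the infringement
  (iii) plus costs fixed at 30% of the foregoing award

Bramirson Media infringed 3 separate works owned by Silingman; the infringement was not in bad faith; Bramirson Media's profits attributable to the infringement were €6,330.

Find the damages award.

Statutory damages: 3 × €31,160 = €93,480
Infringement not in bad faith: no ×4 enhancement.
Combined award: €93,480 + €6,330 = €99,810
Costs: 30% of €99,810 = €29,943
Award plus costs: €99,810 + €29,943 = €129,753

€129,753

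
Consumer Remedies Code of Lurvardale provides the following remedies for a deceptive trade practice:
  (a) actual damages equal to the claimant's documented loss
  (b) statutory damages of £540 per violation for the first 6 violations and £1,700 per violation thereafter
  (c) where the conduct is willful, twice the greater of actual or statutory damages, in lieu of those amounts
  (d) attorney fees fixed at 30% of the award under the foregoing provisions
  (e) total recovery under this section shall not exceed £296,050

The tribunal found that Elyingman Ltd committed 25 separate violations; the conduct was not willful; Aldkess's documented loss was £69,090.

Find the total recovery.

First 6 violations: 6 × £540 = £3,240
Remaining violations: (25 − 6) × £1,700 = £32,300
Statutory damages: £3,240 + £32,300 = £35,540
Conduct not willful: the in-lieu enhancement does not apply.
Actual plus statutory damages: £69,090 + £35,540 = £104,630
Attorney fees: 30% of £104,630 = £31,389
Total before cap: £104,630 + £31,389 = £136,019
Cap at £296,050: £136,019 is within the cap, no reduction.

Total recovery: £136,019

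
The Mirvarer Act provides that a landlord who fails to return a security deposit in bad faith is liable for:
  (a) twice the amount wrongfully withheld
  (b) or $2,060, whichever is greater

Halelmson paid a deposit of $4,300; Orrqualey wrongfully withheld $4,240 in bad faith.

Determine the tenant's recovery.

$8,480

Doubled: 2 × $4,240 = $8,480
Minimum $2,060: $8,480 meets the minimum, no increase.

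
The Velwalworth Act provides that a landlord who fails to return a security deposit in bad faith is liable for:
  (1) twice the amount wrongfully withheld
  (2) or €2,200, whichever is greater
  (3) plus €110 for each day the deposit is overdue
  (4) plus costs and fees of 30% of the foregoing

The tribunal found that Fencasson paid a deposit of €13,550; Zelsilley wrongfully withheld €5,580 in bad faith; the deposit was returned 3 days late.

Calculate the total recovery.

Doubled: 2 × €5,580 = €11,160
Minimum €2,200: €11,160 meets the minimum, no increase.
Late-return penalty: 3 × €110 = €330
Damages plus late penalty: €11,160 + €330 = €11,490
Costs and fees: 30% of €11,490 = €3,447
Total recovery: €11,490 + €3,447 = €14,937

€14,937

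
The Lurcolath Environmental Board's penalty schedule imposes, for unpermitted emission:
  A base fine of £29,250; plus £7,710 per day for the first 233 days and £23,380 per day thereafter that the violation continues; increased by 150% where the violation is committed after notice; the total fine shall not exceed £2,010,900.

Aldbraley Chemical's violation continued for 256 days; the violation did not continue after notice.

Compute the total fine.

£2,010,900

First 233 days: 233 × £7,710 = £1,796,430
Remaining days: (256 − 233) × £23,380 = £537,740
Per-day component: £1,796,430 + £537,740 = £2,334,170
Base plus per-day: £29,250 + £2,334,170 = £2,363,420
The violation did not continue after notice: no 150% increase.
Cap at £2,010,900: £2,363,420 exceeds the cap → £2,010,900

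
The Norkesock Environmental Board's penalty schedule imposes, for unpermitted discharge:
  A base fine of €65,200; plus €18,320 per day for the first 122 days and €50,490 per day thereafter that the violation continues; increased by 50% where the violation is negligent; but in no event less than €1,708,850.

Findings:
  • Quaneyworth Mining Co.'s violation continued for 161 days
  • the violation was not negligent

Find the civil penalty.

Civil penalty: €4,269,350

First 122 days: 122 × €18,320 = €2,235,040
Remaining days: (161 − 122) × €50,490 = €1,969,110
Per-day component: €2,235,040 + €1,969,110 = €4,204,150
Base plus per-day: €65,200 + €4,204,150 = €4,269,350
The violation was not negligent: no 50% increase.
Minimum €1,708,850: €4,269,350 meets the minimum, no increase.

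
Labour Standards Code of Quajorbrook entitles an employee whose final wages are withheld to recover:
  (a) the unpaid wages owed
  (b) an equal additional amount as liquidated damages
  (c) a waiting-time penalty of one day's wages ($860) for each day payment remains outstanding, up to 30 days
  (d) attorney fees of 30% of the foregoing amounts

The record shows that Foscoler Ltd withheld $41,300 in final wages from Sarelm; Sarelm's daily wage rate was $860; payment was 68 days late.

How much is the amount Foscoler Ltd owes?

Liquidated damages (equal amount): $41,300
Penalty days: min(68, 30) = 30
Waiting-time penalty: 30 × $860 = $25,800
Subtotal: $41,300 + $41,300 + $25,800 = $108,400
Attorney fees: 30% of $108,400 = $32,520
Total award: $108,400 + $32,520 = $140,920

$140,920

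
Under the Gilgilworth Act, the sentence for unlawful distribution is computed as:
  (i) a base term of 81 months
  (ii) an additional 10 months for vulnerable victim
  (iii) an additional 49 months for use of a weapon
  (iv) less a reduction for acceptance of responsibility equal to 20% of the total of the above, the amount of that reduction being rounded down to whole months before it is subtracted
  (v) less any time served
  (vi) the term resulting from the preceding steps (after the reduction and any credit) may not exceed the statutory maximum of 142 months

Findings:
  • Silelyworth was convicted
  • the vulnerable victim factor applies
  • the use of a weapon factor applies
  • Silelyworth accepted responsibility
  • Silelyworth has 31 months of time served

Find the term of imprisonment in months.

81 months

Vulnerable victim enhancement: +10 months
Use of a weapon enhancement: +49 months
Adjusted term: 81 months + 10 months + 49 months = 140 months
Acceptance of responsibility reduction: 20% of 140 months = 28 months (rounded down)
After reduction: 140 − 28 = 112 months
Less time served: 112 months − 31 months = 81 months
Cap at 142 months: 81 months is within the cap, no reduction.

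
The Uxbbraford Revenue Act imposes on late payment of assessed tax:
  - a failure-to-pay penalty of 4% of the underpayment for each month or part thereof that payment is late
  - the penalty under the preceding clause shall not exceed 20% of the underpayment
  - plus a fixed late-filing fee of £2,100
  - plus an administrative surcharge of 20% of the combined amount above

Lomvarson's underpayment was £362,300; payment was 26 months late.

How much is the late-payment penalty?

£89,472

Accrued rate: 4% × 26 = 104%, capped at 20% → 20%
Failure-to-pay penalty: 20% of £362,300 = £72,460
Penalty before surcharge: £72,460 + £2,100 = £74,560
Administrative surcharge: 20% of £74,560 = £14,912
Total penalty: £74,560 + £14,912 = £89,472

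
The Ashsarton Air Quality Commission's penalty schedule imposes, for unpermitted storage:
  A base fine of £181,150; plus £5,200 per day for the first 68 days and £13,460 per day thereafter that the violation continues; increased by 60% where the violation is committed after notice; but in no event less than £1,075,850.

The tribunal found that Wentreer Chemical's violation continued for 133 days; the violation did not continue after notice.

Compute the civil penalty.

£1,409,650

First 68 days: 68 × £5,200 = £353,600
Remaining days: (133 − 68) × £13,460 = £874,900
Per-day component: £353,600 + £874,900 = £1,228,500
Base plus per-day: £181,150 + £1,228,500 = £1,409,650
The violation did not continue after notice: no 60% increase.
Minimum £1,075,850: £1,409,650 meets the minimum, no increase.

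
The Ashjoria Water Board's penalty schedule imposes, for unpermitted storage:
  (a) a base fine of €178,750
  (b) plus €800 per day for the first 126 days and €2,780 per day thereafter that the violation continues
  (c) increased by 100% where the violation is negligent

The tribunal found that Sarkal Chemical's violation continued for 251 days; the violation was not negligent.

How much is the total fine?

€627,050

First 126 days: 126 × €800 = €100,800
Remaining days: (251 − 126) × €2,780 = €347,500
Per-day component: €100,800 + €347,500 = €448,300
Base plus per-day: €178,750 + €448,300 = €627,050
The violation was not negligent: no 100% increase.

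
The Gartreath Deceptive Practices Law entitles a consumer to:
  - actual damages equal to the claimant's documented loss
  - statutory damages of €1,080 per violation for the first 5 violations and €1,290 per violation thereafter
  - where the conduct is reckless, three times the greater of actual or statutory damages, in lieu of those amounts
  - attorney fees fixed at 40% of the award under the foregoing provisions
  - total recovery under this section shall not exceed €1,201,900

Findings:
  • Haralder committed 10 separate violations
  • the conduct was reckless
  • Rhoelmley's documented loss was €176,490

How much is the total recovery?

First 5 violations: 5 × €1,080 = €5,400
Remaining violations: (10 − 5) × €1,290 = €6,450
Statutory damages: €5,400 + €6,450 = €11,850
Greater of actual damages (€176,490) or statutory damages (€11,850): €176,490
Trebled: 3 × €176,490 = €529,470
Attorney fees: 40% of €529,470 = €211,788
Total before cap: €529,470 + €211,788 = €741,258
Cap at €1,201,900: €741,258 is within the cap, no reduction.

€741,258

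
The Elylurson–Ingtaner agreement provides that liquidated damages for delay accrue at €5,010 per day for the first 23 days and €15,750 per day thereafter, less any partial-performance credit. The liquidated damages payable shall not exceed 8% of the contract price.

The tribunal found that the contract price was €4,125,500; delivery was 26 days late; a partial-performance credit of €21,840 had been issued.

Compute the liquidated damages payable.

First 23 days: 23 × €5,010 = €115,230
Remaining days: (26 − 23) × €15,750 = €47,250
Accrued per-day damages: €115,230 + €47,250 = €162,480
Less partial-performance credit: €162,480 − €21,840 = €140,640
Cap: 8% of €4,125,500 = €330,040
Cap at €330,040: €140,640 is within the cap, no reduction.

€140,640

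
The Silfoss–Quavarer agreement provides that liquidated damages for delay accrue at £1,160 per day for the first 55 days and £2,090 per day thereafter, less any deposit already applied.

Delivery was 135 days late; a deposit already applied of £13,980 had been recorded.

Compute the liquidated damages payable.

First 55 days: 55 × £1,160 = £63,800
Remaining days: (135 − 55) × £2,090 = £167,200
Accrued per-day damages: £63,800 + £167,200 = £231,000
Less deposit already applied: £231,000 − £13,980 = £217,020

£217,020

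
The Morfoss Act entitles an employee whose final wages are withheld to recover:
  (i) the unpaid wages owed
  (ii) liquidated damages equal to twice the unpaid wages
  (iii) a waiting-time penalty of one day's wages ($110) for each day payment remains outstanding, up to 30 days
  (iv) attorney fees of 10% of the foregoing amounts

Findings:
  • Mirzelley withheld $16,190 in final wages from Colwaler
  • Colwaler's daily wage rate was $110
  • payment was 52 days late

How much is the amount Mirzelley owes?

Doubled: 2 × $16,190 = $32,380
Penalty days: min(52, 30) = 30
Waiting-time penalty: 30 × $110 = $3,300
Subtotal: $16,190 + $32,380 + $3,300 = $51,870
Attorney fees: 10% of $51,870 = $5,187
Total award: $51,870 + $5,187 = $57,057

$57,057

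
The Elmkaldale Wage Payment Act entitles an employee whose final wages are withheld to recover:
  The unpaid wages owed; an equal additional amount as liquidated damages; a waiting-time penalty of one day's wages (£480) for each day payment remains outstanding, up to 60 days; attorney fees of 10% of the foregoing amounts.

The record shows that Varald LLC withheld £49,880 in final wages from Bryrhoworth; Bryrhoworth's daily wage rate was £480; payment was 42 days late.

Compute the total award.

Liquidated damages (equal amount): £49,880
Penalty days: min(42, 60) = 42
Waiting-time penalty: 42 × £480 = £20,160
Subtotal: £49,880 + £49,880 + £20,160 = £119,920
Attorney fees: 10% of £119,920 = £11,992
Total award: £119,920 + £11,992 = £131,912

Total award: £131,912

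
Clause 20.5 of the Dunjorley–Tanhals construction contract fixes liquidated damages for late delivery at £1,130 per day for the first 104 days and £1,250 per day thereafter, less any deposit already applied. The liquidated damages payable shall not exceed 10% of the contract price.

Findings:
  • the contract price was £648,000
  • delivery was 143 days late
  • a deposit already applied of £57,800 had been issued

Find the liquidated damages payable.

First 104 days: 104 × £1,130 = £117,520
Remaining days: (143 − 104) × £1,250 = £48,750
Accrued per-day damages: £117,520 + £48,750 = £166,270
Less deposit already applied: £166,270 − £57,800 = £108,470
Cap: 10% of £648,000 = £64,800
Cap at £64,800: £108,470 exceeds the cap → £64,800

£64,800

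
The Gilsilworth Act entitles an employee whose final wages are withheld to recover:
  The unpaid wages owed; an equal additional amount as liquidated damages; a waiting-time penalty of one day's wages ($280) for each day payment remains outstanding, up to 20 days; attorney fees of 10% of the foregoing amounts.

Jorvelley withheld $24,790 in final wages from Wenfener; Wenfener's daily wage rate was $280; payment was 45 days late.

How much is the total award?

Liquidated damages (equal amount): $24,790
Penalty days: min(45, 20) = 20
Waiting-time penalty: 20 × $280 = $5,600
Subtotal: $24,790 + $24,790 + $5,600 = $55,180
Attorney fees: 10% of $55,180 = $5,518
Total award: $55,180 + $5,518 = $60,698

$60,698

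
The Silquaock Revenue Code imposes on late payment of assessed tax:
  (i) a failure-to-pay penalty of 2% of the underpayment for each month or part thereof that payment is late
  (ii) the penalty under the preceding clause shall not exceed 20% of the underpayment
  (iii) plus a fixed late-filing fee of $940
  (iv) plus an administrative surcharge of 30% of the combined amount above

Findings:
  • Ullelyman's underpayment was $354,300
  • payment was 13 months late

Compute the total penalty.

$93,340

Accrued rate: 2% × 13 = 26%, capped at 20% → 20%
Failure-to-pay penalty: 20% of $354,300 = $70,860
Penalty before surcharge: $70,860 + $940 = $71,800
Administrative surcharge: 30% of $71,800 = $21,540
Total penalty: $71,800 + $21,540 = $93,340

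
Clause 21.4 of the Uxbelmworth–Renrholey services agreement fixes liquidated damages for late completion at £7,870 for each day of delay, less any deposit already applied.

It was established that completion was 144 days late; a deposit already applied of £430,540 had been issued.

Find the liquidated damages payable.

Per-day damages: 144 × £7,870 = £1,133,280
Less deposit already applied: £1,133,280 − £430,540 = £702,740

£702,740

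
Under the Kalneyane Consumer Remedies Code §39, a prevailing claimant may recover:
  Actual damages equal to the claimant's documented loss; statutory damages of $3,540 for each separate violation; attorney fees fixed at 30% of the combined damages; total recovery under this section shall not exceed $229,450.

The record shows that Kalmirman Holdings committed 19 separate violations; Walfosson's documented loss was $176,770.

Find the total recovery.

Statutory damages: 19 × $3,540 = $67,260
Combined damages: $176,770 + $67,260 = $244,030
Attorney fees: 30% of $244,030 = $73,209
Total before cap: $244,030 + $73,209 = $317,239
Cap at $229,450: $317,239 exceeds the cap → $229,450

$229,450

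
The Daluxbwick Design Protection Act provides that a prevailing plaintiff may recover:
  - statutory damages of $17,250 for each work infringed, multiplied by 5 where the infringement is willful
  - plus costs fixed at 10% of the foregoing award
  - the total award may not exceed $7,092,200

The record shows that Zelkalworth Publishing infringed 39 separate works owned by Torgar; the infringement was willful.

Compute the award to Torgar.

$3,700,125

Statutory damages: 39 × $17,250 = $672,750
Multiplied by 5: 5 × $672,750 = $3,363,750
Costs: 10% of $3,363,750 = $336,375
Award plus costs: $3,363,750 + $336,375 = $3,700,125
Cap at $7,092,200: $3,700,125 is within the cap, no reduction.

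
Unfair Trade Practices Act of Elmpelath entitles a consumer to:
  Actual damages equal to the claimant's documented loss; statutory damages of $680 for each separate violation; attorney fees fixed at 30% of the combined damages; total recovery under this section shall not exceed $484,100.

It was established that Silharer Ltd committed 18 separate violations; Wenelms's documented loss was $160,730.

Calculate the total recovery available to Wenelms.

Statutory damages: 18 × $680 = $12,240
Combined damages: $160,730 + $12,240 = $172,970
Attorney fees: 30% of $172,970 = $51,891
Total before cap: $172,970 + $51,891 = $224,861
Cap at $484,100: $224,861 is within the cap, no reduction.

$224,861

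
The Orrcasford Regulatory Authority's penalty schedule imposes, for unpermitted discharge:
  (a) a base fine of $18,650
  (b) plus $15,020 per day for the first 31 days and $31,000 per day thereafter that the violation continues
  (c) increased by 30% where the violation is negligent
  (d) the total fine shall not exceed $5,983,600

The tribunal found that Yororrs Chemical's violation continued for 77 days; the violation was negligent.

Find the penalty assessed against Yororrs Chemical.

First 31 days: 31 × $15,020 = $465,620
Remaining days: (77 − 31) × $31,000 = $1,426,000
Per-day component: $465,620 + $1,426,000 = $1,891,620
Base plus per-day: $18,650 + $1,891,620 = $1,910,270
Enhancement: 30% of $1,910,270 = $573,081
Enhanced fine: $1,910,270 + $573,081 = $2,483,351
Cap at $5,983,600: $2,483,351 is within the cap, no reduction.

$2,483,351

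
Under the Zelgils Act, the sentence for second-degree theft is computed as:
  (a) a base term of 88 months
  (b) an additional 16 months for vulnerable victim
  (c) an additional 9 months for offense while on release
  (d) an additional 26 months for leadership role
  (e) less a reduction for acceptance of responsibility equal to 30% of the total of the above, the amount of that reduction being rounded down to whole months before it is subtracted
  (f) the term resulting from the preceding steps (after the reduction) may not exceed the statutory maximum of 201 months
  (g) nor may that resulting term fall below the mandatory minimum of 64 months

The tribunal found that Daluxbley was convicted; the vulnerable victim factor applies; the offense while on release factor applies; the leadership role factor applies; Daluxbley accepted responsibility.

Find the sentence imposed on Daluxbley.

Vulnerable victim enhancement: +16 months
Offense while on release enhancement: +9 months
Leadership role enhancement: +26 months
Adjusted term: 88 months + 16 months + 9 months + 26 months = 139 months
Acceptance of responsibility reduction: 30% of 139 months = 41 months (rounded down)
After reduction: 139 − 41 = 98 months
Cap at 201 months: 98 months is within the cap, no reduction.
Minimum 64 months: 98 months meets the minimum, no increase.

98 months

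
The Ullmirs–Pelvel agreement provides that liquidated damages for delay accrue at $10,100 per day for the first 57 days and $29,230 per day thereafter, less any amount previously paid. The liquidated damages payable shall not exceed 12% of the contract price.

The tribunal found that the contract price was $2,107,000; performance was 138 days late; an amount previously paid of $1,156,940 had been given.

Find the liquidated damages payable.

$252,840

First 57 days: 57 × $10,100 = $575,700
Remaining days: (138 − 57) × $29,230 = $2,367,630
Accrued per-day damages: $575,700 + $2,367,630 = $2,943,330
Less amount previously paid: $2,943,330 − $1,156,940 = $1,786,390
Cap: 12% of $2,107,000 = $252,840
Cap at $252,840: $1,786,390 exceeds the cap → $252,840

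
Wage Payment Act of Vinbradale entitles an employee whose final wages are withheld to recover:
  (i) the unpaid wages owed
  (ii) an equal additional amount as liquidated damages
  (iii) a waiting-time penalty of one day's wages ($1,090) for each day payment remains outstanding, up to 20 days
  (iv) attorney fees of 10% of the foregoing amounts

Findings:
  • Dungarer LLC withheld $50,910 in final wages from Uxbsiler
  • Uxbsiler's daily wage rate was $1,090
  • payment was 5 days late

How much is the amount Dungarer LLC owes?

Liquidated damages (equal amount): $50,910
Penalty days: min(5, 20) = 5
Waiting-time penalty: 5 × $1,090 = $5,450
Subtotal: $50,910 + $50,910 + $5,450 = $107,270
Attorney fees: 10% of $107,270 = $10,727
Total award: $107,270 + $10,727 = $117,997

$117,997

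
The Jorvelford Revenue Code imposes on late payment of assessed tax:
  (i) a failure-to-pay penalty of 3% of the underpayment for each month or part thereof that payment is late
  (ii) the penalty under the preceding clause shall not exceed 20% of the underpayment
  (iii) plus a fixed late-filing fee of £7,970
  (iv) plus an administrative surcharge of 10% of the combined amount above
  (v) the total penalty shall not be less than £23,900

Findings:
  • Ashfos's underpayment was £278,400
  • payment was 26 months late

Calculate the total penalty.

Accrued rate: 3% × 26 = 78%, capped at 20% → 20%
Failure-to-pay penalty: 20% of £278,400 = £55,680
Penalty before surcharge: £55,680 + £7,970 = £63,650
Administrative surcharge: 10% of £63,650 = £6,365
Total penalty: £63,650 + £6,365 = £70,015
Minimum £23,900: £70,015 meets the minimum, no increase.

£70,015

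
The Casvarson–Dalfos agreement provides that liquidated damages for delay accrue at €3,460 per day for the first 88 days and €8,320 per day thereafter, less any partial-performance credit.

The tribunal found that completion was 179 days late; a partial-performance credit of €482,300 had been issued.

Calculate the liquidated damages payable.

First 88 days: 88 × €3,460 = €304,480
Remaining days: (179 − 88) × €8,320 = €757,120
Accrued per-day damages: €304,480 + €757,120 = €1,061,600
Less partial-performance credit: €1,061,600 − €482,300 = €579,300

€579,300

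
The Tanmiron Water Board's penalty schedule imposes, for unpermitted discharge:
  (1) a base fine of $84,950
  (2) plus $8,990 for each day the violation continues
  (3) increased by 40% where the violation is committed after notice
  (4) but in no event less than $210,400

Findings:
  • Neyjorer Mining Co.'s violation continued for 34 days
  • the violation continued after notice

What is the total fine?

Per-day component: 34 × $8,990 = $305,660
Base plus per-day: $84,950 + $305,660 = $390,610
Enhancement: 40% of $390,610 = $156,244
Enhanced fine: $390,610 + $156,244 = $546,854
Minimum $210,400: $546,854 meets the minimum, no increase.

$546,854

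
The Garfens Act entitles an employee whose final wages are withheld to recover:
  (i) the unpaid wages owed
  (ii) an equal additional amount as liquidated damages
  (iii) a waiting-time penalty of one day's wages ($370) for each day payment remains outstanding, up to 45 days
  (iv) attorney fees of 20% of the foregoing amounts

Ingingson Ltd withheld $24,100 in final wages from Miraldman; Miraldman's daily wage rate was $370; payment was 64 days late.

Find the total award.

Total award: $77,820

Liquidated damages (equal amount): $24,100
Penalty days: min(64, 45) = 45
Waiting-time penalty: 45 × $370 = $16,650
Subtotal: $24,100 + $24,100 + $16,650 = $64,850
Attorney fees: 20% of $64,850 = $12,970
Total award: $64,850 + $12,970 = $77,820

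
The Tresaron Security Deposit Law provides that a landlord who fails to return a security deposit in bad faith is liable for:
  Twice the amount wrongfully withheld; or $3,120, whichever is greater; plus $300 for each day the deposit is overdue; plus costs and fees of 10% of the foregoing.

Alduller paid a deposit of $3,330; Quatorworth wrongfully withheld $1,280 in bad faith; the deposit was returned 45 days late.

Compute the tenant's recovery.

$18,282

Doubled: 2 × $1,280 = $2,560
Minimum $3,120: $2,560 is below the minimum → $3,120
Late-return penalty: 45 × $300 = $13,500
Damages plus late penalty: $3,120 + $13,500 = $16,620
Costs and fees: 10% of $16,620 = $1,662
Total recovery: $16,620 + $1,662 = $18,282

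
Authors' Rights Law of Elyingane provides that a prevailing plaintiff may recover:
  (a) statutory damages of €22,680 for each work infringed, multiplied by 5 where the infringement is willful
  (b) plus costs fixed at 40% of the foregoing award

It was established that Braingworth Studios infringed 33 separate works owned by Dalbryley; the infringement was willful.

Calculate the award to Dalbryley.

€5,239,080

Statutory damages: 33 × €22,680 = €748,440
Multiplied by 5: 5 × €748,440 = €3,742,200
Costs: 40% of €3,742,200 = €1,496,880
Award plus costs: €3,742,200 + €1,496,880 = €5,239,080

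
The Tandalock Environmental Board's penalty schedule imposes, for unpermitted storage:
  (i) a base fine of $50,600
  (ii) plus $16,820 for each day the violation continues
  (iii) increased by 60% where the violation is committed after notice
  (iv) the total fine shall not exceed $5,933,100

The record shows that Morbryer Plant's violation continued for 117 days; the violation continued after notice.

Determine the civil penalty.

$3,229,664

Per-day component: 117 × $16,820 = $1,967,940
Base plus per-day: $50,600 + $1,967,940 = $2,018,540
Enhancement: 60% of $2,018,540 = $1,211,124
Enhanced fine: $2,018,540 + $1,211,124 = $3,229,664
Cap at $5,933,100: $3,229,664 is within the cap, no reduction.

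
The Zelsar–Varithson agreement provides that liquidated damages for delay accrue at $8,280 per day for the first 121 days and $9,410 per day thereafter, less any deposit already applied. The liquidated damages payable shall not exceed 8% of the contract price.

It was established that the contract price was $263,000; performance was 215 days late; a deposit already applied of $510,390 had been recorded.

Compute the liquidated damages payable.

$21,040

First 121 days: 121 × $8,280 = $1,001,880
Remaining days: (215 − 121) × $9,410 = $884,540
Accrued per-day damages: $1,001,880 + $884,540 = $1,886,420
Less deposit already applied: $1,886,420 − $510,390 = $1,376,030
Cap: 8% of $263,000 = $21,040
Cap at $21,040: $1,376,030 exceeds the cap → $21,040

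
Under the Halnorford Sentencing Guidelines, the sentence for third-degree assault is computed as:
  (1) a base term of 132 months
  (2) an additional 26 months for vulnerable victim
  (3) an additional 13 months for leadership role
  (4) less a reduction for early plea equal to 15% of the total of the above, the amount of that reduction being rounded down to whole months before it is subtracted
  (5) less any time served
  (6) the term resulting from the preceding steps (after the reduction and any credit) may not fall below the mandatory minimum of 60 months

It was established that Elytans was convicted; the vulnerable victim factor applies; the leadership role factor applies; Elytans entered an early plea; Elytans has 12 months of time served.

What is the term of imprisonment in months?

134 months

Vulnerable victim enhancement: +26 months
Leadership role enhancement: +13 months
Adjusted term: 132 months + 26 months + 13 months = 171 months
Early plea reduction: 15% of 171 months = 25 months (rounded down)
After reduction: 171 − 25 = 146 months
Less time served: 146 months − 12 months = 134 months
Minimum 60 months: 134 months meets the minimum, no increase.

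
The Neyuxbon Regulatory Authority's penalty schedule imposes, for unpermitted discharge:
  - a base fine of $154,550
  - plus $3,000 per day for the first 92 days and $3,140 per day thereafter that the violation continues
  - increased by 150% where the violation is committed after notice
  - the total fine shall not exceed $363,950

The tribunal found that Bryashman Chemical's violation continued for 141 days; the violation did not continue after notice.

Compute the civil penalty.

$363,950

First 92 days: 92 × $3,000 = $276,000
Remaining days: (141 − 92) × $3,140 = $153,860
Per-day component: $276,000 + $153,860 = $429,860
Base plus per-day: $154,550 + $429,860 = $584,410
The violation did not continue after notice: no 150% increase.
Cap at $363,950: $584,410 exceeds the cap → $363,950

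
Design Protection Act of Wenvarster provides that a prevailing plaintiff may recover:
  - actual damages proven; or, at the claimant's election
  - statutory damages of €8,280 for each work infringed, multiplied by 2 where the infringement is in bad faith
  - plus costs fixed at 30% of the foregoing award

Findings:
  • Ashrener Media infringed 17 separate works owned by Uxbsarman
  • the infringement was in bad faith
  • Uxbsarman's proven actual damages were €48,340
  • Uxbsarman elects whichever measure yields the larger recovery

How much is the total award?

Statutory damages: 17 × €8,280 = €140,760
Doubled: 2 × €140,760 = €281,520
Greater of actual damages (€48,340) or enhanced statutory damages (€281,520): €281,520
Costs: 30% of €281,520 = €84,456
Award plus costs: €281,520 + €84,456 = €365,976

€365,976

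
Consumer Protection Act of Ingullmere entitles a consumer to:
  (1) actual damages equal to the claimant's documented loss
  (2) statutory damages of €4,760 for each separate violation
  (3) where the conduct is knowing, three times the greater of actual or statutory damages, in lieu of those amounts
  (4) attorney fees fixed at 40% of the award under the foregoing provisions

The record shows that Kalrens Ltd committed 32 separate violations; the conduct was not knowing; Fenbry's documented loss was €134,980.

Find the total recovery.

Statutory damages: 32 × €4,760 = €152,320
Conduct not knowing: the in-lieu enhancement does not apply.
Actual plus statutory damages: €134,980 + €152,320 = €287,300
Attorney fees: 40% of €287,300 = €114,920
Total recovery: €287,300 + €114,920 = €402,220

€402,220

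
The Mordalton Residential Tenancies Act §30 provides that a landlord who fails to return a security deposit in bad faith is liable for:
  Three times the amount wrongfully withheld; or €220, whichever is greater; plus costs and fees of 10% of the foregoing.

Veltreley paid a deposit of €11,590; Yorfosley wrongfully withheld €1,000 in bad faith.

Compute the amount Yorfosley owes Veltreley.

€3,300

Trebled: 3 × €1,000 = €3,000
Minimum €220: €3,000 meets the minimum, no increase.
Costs and fees: 10% of €3,000 = €300
Total recovery: €3,000 + €300 = €3,300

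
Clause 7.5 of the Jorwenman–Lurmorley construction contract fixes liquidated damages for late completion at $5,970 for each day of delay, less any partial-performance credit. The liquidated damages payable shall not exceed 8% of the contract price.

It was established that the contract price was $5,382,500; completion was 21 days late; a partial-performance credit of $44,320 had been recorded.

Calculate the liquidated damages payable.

$81,050

Per-day damages: 21 × $5,970 = $125,370
Less partial-performance credit: $125,370 − $44,320 = $81,050
Cap: 8% of $5,382,500 = $430,600
Cap at $430,600: $81,050 is within the cap, no reduction.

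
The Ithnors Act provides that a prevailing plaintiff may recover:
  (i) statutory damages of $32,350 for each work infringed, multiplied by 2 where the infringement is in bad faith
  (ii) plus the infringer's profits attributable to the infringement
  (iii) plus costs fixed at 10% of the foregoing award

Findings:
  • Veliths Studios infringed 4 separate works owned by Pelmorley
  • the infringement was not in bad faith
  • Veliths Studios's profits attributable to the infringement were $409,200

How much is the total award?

$592,460

Statutory damages: 4 × $32,350 = $129,400
Infringement not in bad faith: no ×2 enhancement.
Combined award: $129,400 + $409,200 = $538,600
Costs: 10% of $538,600 = $53,860
Award plus costs: $538,600 + $53,860 = $592,460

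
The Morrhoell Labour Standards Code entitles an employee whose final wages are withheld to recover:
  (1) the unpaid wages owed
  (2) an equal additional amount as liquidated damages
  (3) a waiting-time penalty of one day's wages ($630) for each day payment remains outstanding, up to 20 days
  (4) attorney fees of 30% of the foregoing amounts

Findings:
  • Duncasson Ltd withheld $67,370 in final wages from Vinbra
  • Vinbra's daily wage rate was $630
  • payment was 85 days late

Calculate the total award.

$191,542

Liquidated damages (equal amount): $67,370
Penalty days: min(85, 20) = 20
Waiting-time penalty: 20 × $630 = $12,600
Subtotal: $67,370 + $67,370 + $12,600 = $147,340
Attorney fees: 30% of $147,340 = $44,202
Total award: $147,340 + $44,202 = $191,542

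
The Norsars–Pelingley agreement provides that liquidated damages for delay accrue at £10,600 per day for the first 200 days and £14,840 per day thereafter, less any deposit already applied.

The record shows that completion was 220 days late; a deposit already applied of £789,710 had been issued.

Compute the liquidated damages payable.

First 200 days: 200 × £10,600 = £2,120,000
Remaining days: (220 − 200) × £14,840 = £296,800
Accrued per-day damages: £2,120,000 + £296,800 = £2,416,800
Less deposit already applied: £2,416,800 − £789,710 = £1,627,090

£1,627,090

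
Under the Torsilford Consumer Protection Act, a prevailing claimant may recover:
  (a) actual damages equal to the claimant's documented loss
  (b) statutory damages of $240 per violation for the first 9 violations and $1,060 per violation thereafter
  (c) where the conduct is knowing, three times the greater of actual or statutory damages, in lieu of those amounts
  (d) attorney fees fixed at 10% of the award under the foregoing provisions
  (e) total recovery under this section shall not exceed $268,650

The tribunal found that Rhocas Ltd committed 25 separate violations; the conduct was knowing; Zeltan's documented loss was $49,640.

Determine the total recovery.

First 9 violations: 9 × $240 = $2,160
Remaining violations: (25 − 9) × $1,060 = $16,960
Statutory damages: $2,160 + $16,960 = $19,120
Greater of actual damages ($49,640) or statutory damages ($19,120): $49,640
Trebled: 3 × $49,640 = $148,920
Attorney fees: 10% of $148,920 = $14,892
Total before cap: $148,920 + $14,892 = $163,812
Cap at $268,650: $163,812 is within the cap, no reduction.

$163,812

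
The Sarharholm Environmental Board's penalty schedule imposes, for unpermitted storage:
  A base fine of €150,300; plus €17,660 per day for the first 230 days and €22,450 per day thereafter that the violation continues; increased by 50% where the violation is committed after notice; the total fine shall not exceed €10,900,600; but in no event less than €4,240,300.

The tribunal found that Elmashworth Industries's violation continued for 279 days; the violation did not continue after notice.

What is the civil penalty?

€5,312,150

First 230 days: 230 × €17,660 = €4,061,800
Remaining days: (279 − 230) × €22,450 = €1,100,050
Per-day component: €4,061,800 + €1,100,050 = €5,161,850
Base plus per-day: €150,300 + €5,161,850 = €5,312,150
The violation did not continue after notice: no 50% increase.
Cap at €10,900,600: €5,312,150 is within the cap, no reduction.
Minimum €4,240,300: €5,312,150 meets the minimum, no increase.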